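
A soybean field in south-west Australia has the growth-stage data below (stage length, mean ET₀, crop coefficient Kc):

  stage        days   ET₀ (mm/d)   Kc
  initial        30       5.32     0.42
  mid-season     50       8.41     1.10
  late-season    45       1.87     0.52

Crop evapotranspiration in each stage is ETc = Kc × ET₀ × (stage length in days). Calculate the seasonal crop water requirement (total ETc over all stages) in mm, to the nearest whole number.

573 mm

initial: 0.42 × 5.32 × 30 = 67.03 mm
mid-season: 1.10 × 8.41 × 50 = 462.55 mm
late-season: 0.52 × 1.87 × 45 = 43.76 mm
Seasonal total = 573.34 mm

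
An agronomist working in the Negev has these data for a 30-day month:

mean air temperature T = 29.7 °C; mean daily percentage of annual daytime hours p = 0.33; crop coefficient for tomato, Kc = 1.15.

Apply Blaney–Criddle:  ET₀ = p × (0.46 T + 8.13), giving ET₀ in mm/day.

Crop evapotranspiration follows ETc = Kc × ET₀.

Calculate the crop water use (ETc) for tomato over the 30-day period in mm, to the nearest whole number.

248 mm

ET₀ = 0.33 × (0.46 × 29.7 + 8.13) = 0.33 × 21.792 = 7.1914 mm/d
ETc = Kc × ET₀ = 1.15 × 7.1914 = 8.2701 mm/d
Over 30 days: 8.2701 × 30 = 248.103 mm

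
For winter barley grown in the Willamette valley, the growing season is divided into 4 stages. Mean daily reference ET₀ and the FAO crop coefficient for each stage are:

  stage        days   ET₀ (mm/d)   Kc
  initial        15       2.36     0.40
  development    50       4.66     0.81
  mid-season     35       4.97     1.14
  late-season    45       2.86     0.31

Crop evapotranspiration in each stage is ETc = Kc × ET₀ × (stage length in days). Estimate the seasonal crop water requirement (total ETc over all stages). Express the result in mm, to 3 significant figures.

initial: 0.40 × 2.36 × 15 = 14.16 mm
development: 0.81 × 4.66 × 50 = 188.73 mm
mid-season: 1.14 × 4.97 × 35 = 198.30 mm
late-season: 0.31 × 2.86 × 45 = 39.90 mm
Seasonal total = 441.09 mm

441 mm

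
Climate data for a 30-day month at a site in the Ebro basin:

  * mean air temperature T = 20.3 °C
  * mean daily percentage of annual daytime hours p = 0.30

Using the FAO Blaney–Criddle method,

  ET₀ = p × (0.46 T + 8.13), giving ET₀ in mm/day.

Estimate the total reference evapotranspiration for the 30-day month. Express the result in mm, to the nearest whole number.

ET₀ = 0.30 × (0.46 × 20.3 + 8.13) = 0.30 × 17.468 = 5.2404 mm/d
Monthly total = 5.2404 × 30 = 157.212 mm

157 mm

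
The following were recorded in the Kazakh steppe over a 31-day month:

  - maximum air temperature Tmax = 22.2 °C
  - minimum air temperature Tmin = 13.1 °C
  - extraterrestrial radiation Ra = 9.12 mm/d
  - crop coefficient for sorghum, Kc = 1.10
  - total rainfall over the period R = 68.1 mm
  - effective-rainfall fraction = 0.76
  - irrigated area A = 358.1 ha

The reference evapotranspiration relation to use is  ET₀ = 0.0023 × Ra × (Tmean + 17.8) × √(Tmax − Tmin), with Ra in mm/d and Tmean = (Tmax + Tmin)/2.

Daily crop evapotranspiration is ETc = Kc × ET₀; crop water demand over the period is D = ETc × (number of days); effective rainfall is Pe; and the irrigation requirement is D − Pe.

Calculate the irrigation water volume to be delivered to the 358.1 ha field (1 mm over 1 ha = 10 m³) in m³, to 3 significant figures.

88600 m³

Tmean = (22.2 + 13.1)/2 = 17.65 °C
ET₀ = 0.0023 × 9.12 × (17.65 + 17.8) × √9.1 = 0.0023 × 9.12 × 35.45 × 3.0166 = 2.2431 mm/d
ETc = Kc × ET₀ = 1.10 × 2.2431 = 2.4674 mm/d
Crop demand D = ETc × 31 d = 2.4674 × 31 = 76.489 mm
Pe = 0.76 × 68.1 = 51.756 mm
D − Pe = 76.489 − 51.756 = 24.733 mm
Volume = 24.733 mm × 358.1 ha × 10 = 88568.9 m³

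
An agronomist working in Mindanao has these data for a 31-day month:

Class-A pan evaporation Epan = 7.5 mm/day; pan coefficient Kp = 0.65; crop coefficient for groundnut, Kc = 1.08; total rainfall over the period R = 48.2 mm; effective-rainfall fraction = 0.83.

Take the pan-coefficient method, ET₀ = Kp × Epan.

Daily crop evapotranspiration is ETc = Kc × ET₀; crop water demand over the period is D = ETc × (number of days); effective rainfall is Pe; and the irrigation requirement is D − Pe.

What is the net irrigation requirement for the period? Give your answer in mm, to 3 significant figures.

ET₀ = 0.65 × 7.5 = 4.8750 mm/d
ETc = Kc × ET₀ = 1.08 × 4.8750 = 5.2650 mm/d
Crop demand D = ETc × 31 d = 5.2650 × 31 = 163.215 mm
Pe = 0.83 × 48.2 = 40.006 mm
D − Pe = 163.215 − 40.006 = 123.209 mm

123 mm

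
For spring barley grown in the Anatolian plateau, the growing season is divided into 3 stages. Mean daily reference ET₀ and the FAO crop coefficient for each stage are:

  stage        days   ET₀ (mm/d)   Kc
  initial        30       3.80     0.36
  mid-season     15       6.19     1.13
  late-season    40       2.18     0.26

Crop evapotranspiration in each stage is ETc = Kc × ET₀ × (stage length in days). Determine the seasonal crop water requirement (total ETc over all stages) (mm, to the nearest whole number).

initial: 0.36 × 3.80 × 30 = 41.04 mm
mid-season: 1.13 × 6.19 × 15 = 104.92 mm
late-season: 0.26 × 2.18 × 40 = 22.67 mm
Seasonal total = 168.63 mm

169 mm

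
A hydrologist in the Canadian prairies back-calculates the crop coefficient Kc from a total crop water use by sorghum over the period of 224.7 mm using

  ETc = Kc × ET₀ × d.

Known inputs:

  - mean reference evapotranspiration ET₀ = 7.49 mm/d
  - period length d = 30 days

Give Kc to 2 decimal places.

1.00

ETc = Kc × ET₀ × d  ⇒  Kc = ETc / (ET₀ × d)
Kc = 224.7 / (7.49 × 30) = 224.7 / 224.70 = 1.0000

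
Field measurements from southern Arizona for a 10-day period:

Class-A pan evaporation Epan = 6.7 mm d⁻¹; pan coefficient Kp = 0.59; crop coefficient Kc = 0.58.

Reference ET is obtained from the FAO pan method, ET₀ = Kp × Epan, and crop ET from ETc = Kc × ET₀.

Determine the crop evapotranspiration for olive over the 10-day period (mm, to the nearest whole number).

23 mm

ET₀ = 0.59 × 6.7 = 3.9530 mm/d
ETc = Kc × ET₀ = 0.58 × 3.9530 = 2.2927 mm/d
Over 10 days: 2.2927 × 10 = 22.927 mm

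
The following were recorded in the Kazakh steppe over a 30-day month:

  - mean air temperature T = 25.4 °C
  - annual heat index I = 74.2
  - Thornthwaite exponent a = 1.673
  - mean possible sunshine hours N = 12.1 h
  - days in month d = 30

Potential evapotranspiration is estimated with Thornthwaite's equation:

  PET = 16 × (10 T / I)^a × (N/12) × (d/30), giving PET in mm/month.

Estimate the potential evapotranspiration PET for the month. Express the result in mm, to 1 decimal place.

10T/I = 10 × 25.4 / 74.2 = 3.4232
(10T/I)^a = 3.4232^1.673 = 7.8362
Uncorrected PET = 16 × 7.8362 = 125.379 mm
Correction = (N/12)(d/30) = (12.1/12)(30/30) = 1.0083
PET = 125.379 × 1.0083 = 126.420 mm/month

126.4 mm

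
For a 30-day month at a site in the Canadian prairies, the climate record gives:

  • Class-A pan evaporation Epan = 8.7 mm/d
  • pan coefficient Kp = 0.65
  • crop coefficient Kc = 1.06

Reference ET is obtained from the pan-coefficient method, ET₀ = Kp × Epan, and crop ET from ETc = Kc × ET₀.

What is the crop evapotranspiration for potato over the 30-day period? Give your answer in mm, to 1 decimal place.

ET₀ = 0.65 × 8.7 = 5.6550 mm/d
ETc = Kc × ET₀ = 1.06 × 5.6550 = 5.9943 mm/d
Over 30 days: 5.9943 × 30 = 179.829 mm

179.8 mm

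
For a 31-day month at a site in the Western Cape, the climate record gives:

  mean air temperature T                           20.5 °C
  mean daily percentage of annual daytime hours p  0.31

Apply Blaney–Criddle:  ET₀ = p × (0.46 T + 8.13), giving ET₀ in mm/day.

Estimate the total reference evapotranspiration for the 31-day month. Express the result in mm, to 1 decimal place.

168.8 mm

ET₀ = 0.31 × (0.46 × 20.5 + 8.13) = 0.31 × 17.560 = 5.4436 mm/d
Monthly total = 5.4436 × 31 = 168.752 mm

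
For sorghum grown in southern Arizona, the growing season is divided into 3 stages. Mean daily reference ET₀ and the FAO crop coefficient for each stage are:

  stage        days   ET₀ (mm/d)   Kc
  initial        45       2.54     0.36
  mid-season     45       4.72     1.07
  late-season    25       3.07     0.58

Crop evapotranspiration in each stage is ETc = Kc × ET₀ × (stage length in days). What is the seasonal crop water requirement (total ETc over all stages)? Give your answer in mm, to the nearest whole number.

initial: 0.36 × 2.54 × 45 = 41.15 mm
mid-season: 1.07 × 4.72 × 45 = 227.27 mm
late-season: 0.58 × 3.07 × 25 = 44.52 mm
Seasonal total = 312.94 mm

313 mm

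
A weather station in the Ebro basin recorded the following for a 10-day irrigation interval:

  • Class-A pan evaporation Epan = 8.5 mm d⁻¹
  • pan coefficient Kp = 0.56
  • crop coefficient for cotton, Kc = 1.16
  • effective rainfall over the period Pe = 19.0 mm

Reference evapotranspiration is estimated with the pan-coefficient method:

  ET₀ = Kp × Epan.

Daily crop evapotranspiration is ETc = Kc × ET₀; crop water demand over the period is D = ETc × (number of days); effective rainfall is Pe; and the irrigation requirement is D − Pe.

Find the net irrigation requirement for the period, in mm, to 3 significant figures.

36.2 mm

ET₀ = 0.56 × 8.5 = 4.7600 mm/d
ETc = Kc × ET₀ = 1.16 × 4.7600 = 5.5216 mm/d
Crop demand D = ETc × 10 d = 5.5216 × 10 = 55.216 mm
D − Pe = 55.216 − 19.0 = 36.216 mm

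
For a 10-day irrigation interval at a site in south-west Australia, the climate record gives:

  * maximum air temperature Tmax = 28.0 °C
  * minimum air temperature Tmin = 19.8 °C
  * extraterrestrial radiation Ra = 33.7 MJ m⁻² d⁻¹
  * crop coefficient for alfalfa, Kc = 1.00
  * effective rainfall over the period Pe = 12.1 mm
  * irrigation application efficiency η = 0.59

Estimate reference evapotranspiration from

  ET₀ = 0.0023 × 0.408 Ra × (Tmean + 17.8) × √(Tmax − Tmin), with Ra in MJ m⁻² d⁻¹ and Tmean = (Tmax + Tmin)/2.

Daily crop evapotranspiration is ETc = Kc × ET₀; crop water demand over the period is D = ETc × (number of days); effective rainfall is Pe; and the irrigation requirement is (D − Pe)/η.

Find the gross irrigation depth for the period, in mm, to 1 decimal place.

Tmean = (28.0 + 19.8)/2 = 23.90 °C
0.408 Ra = 0.408 × 33.7 = 13.7496 mm/d equivalent
ET₀ = 0.0023 × 13.7496 × (23.90 + 17.8) × √8.2 = 0.0023 × 13.7496 × 41.70 × 2.8636 = 3.7763 mm/d
ETc = Kc × ET₀ = 1.00 × 3.7763 = 3.7763 mm/d
Crop demand D = ETc × 10 d = 3.7763 × 10 = 37.763 mm
D − Pe = 37.763 − 12.1 = 25.663 mm
Gross irrigation = 25.663 / 0.59 = 43.497 mm

43.5 mm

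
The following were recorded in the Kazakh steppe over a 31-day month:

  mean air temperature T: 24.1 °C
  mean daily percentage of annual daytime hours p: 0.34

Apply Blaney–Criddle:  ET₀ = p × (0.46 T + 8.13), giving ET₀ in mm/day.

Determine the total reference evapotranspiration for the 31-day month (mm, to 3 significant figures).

ET₀ = 0.34 × (0.46 × 24.1 + 8.13) = 0.34 × 19.216 = 6.5334 mm/d
Monthly total = 6.5334 × 31 = 202.535 mm

203 mm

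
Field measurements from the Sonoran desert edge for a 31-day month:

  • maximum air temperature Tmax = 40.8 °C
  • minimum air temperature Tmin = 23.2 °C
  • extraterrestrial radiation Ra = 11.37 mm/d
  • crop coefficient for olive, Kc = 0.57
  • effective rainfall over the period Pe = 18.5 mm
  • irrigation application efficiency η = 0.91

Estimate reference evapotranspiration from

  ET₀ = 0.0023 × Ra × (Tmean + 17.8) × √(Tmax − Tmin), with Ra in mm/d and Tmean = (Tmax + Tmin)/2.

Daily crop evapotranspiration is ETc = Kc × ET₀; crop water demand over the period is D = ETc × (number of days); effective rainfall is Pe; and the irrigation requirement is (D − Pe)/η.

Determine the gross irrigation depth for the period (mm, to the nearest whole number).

Tmean = (40.8 + 23.2)/2 = 32.00 °C
ET₀ = 0.0023 × 11.37 × (32.00 + 17.8) × √17.6 = 0.0023 × 11.37 × 49.80 × 4.1952 = 5.4635 mm/d
ETc = Kc × ET₀ = 0.57 × 5.4635 = 3.1142 mm/d
Crop demand D = ETc × 31 d = 3.1142 × 31 = 96.540 mm
D − Pe = 96.540 − 18.5 = 78.040 mm
Gross irrigation = 78.040 / 0.91 = 85.758 mm

86 mm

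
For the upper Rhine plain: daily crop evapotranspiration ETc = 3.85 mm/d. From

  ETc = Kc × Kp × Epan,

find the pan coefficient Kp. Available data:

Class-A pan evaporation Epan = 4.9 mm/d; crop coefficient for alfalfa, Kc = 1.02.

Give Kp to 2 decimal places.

0.77

ETc = Kc × Kp × Epan  ⇒  Kp = ETc / (Kc × Epan)
Kp = 3.85 / (1.02 × 4.9) = 3.85 / 4.998 = 0.7703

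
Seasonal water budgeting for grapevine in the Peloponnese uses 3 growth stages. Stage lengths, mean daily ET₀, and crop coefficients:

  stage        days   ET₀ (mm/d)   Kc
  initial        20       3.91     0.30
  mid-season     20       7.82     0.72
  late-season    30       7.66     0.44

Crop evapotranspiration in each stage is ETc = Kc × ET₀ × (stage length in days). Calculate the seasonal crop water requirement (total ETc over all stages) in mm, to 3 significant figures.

initial: 0.30 × 3.91 × 20 = 23.46 mm
mid-season: 0.72 × 7.82 × 20 = 112.61 mm
late-season: 0.44 × 7.66 × 30 = 101.11 mm
Seasonal total = 237.18 mm

237 mm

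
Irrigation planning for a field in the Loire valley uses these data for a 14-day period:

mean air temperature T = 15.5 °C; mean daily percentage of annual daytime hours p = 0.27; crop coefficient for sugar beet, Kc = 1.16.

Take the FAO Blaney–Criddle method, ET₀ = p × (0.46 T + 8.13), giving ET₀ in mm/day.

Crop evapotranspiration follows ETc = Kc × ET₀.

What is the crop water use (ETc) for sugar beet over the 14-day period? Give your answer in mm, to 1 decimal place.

ET₀ = 0.27 × (0.46 × 15.5 + 8.13) = 0.27 × 15.260 = 4.1202 mm/d
ETc = Kc × ET₀ = 1.16 × 4.1202 = 4.7794 mm/d
Over 14 days: 4.7794 × 14 = 66.912 mm

66.9 mm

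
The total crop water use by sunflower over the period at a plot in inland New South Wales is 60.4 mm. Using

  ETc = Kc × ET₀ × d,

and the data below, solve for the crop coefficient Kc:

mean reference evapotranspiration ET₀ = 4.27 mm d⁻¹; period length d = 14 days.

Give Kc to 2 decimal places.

1.01

ETc = Kc × ET₀ × d  ⇒  Kc = ETc / (ET₀ × d)
Kc = 60.4 / (4.27 × 14) = 60.4 / 59.78 = 1.0104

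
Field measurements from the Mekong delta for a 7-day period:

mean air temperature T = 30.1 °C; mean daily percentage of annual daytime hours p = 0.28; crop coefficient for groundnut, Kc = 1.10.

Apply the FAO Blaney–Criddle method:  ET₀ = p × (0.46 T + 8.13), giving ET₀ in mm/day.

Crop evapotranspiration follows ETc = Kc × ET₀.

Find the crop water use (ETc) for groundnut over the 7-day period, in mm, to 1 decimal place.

47.4 mm

ET₀ = 0.28 × (0.46 × 30.1 + 8.13) = 0.28 × 21.976 = 6.1533 mm/d
ETc = Kc × ET₀ = 1.10 × 6.1533 = 6.7686 mm/d
Over 7 days: 6.7686 × 7 = 47.380 mm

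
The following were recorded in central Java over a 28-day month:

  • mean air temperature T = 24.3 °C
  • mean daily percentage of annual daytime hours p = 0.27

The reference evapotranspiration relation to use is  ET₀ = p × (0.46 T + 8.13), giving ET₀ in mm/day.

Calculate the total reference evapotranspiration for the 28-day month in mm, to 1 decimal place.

ET₀ = 0.27 × (0.46 × 24.3 + 8.13) = 0.27 × 19.308 = 5.2132 mm/d
Monthly total = 5.2132 × 28 = 145.970 mm

146.0 mm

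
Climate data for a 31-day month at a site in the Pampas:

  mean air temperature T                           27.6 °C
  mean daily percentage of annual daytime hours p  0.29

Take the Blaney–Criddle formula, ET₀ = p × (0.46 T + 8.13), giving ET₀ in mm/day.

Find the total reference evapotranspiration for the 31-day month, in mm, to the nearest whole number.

ET₀ = 0.29 × (0.46 × 27.6 + 8.13) = 0.29 × 20.826 = 6.0395 mm/d
Monthly total = 6.0395 × 31 = 187.225 mm

187 mm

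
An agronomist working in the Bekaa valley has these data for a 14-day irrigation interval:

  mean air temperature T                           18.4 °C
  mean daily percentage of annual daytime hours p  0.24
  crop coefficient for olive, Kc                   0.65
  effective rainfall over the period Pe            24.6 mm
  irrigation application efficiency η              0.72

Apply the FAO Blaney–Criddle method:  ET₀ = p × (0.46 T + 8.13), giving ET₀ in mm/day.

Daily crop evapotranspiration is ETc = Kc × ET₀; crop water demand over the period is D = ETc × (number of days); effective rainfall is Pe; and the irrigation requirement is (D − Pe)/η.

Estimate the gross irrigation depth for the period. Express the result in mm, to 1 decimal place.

16.2 mm

ET₀ = 0.24 × (0.46 × 18.4 + 8.13) = 0.24 × 16.594 = 3.9826 mm/d
ETc = Kc × ET₀ = 0.65 × 3.9826 = 2.5887 mm/d
Crop demand D = ETc × 14 d = 2.5887 × 14 = 36.242 mm
D − Pe = 36.242 − 24.6 = 11.642 mm
Gross irrigation = 11.642 / 0.72 = 16.169 mm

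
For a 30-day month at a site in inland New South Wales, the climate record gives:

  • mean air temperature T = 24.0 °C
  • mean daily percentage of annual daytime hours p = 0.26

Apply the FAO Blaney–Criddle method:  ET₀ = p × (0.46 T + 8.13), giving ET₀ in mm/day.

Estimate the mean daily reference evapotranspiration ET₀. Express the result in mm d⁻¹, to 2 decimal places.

4.98 mm d⁻¹

ET₀ = 0.26 × (0.46 × 24.0 + 8.13) = 0.26 × 19.170 = 4.9842 mm/d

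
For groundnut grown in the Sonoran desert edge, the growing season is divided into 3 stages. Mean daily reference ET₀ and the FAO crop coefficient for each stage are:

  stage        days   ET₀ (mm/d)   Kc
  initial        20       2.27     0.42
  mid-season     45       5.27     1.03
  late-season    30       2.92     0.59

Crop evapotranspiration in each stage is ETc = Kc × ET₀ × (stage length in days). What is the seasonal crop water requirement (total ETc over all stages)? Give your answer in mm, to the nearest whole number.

initial: 0.42 × 2.27 × 20 = 19.07 mm
mid-season: 1.03 × 5.27 × 45 = 244.26 mm
late-season: 0.59 × 2.92 × 30 = 51.68 mm
Seasonal total = 315.01 mm

315 mm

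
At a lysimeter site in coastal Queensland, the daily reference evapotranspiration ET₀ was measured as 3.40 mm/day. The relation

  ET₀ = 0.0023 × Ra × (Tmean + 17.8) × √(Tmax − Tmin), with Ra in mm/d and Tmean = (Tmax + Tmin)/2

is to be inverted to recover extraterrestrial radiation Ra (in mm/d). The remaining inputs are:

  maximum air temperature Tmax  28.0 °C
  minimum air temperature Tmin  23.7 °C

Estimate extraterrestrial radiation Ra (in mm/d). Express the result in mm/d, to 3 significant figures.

Tmean = 25.85 °C; √ΔT = 2.0736
Ra = ET₀ / [0.0023 × (Tmean+17.8) × √ΔT] = 3.40 / (0.0023 × 43.65 × 2.0736) = 16.332 mm/d

16.3 mm/d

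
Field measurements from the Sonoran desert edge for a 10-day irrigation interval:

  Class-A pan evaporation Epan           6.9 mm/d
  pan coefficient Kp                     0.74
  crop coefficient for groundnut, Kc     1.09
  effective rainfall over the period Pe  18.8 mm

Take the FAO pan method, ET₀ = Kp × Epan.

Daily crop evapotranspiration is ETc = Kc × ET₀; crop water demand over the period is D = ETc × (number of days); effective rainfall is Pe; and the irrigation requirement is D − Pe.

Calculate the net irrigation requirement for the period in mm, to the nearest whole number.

ET₀ = 0.74 × 6.9 = 5.1060 mm/d
ETc = Kc × ET₀ = 1.09 × 5.1060 = 5.5655 mm/d
Crop demand D = ETc × 10 d = 5.5655 × 10 = 55.655 mm
D − Pe = 55.655 − 18.8 = 36.855 mm

37 mm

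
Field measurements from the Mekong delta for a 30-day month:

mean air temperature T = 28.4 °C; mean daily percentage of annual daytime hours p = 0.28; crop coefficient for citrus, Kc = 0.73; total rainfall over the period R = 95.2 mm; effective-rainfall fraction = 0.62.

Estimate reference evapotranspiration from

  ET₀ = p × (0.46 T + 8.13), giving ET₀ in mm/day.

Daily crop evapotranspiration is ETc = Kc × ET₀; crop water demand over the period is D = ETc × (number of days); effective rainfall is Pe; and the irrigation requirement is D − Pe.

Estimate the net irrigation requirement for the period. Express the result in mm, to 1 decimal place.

70.9 mm

ET₀ = 0.28 × (0.46 × 28.4 + 8.13) = 0.28 × 21.194 = 5.9343 mm/d
ETc = Kc × ET₀ = 0.73 × 5.9343 = 4.3320 mm/d
Crop demand D = ETc × 30 d = 4.3320 × 30 = 129.960 mm
Pe = 0.62 × 95.2 = 59.024 mm
D − Pe = 129.960 − 59.024 = 70.936 mm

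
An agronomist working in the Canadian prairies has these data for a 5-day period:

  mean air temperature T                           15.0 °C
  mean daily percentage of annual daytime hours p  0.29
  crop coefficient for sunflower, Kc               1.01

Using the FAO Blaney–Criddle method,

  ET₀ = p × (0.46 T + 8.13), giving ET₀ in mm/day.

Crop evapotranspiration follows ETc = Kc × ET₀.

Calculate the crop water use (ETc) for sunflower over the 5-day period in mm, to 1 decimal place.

ET₀ = 0.29 × (0.46 × 15.0 + 8.13) = 0.29 × 15.030 = 4.3587 mm/d
ETc = Kc × ET₀ = 1.01 × 4.3587 = 4.4023 mm/d
Over 5 days: 4.4023 × 5 = 22.012 mm

22.0 mm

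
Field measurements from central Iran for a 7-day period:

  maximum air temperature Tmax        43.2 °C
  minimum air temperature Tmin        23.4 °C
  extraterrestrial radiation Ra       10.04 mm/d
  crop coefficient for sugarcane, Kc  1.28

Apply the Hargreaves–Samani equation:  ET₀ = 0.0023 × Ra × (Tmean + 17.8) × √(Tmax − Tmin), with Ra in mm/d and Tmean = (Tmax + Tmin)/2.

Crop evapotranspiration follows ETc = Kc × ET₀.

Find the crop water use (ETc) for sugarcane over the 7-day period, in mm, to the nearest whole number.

Tmean = (43.2 + 23.4)/2 = 33.30 °C
ET₀ = 0.0023 × 10.04 × (33.30 + 17.8) × √19.8 = 0.0023 × 10.04 × 51.10 × 4.4497 = 5.2507 mm/d
ETc = Kc × ET₀ = 1.28 × 5.2507 = 6.7209 mm/d
Over 7 days: 6.7209 × 7 = 47.046 mm

47 mm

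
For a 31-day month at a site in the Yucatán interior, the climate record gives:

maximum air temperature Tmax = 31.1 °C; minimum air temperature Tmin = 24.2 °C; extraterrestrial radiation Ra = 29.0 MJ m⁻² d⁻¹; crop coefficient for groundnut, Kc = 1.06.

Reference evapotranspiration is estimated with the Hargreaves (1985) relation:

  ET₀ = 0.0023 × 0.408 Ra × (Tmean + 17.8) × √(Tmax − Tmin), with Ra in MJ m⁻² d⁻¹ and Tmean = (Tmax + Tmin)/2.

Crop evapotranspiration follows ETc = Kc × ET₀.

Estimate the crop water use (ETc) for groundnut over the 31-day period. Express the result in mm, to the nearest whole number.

107 mm

Tmean = (31.1 + 24.2)/2 = 27.65 °C
0.408 Ra = 0.408 × 29.0 = 11.8320 mm/d equivalent
ET₀ = 0.0023 × 11.8320 × (27.65 + 17.8) × √6.9 = 0.0023 × 11.8320 × 45.45 × 2.6268 = 3.2490 mm/d
ETc = Kc × ET₀ = 1.06 × 3.2490 = 3.4439 mm/d
Over 31 days: 3.4439 × 31 = 106.761 mm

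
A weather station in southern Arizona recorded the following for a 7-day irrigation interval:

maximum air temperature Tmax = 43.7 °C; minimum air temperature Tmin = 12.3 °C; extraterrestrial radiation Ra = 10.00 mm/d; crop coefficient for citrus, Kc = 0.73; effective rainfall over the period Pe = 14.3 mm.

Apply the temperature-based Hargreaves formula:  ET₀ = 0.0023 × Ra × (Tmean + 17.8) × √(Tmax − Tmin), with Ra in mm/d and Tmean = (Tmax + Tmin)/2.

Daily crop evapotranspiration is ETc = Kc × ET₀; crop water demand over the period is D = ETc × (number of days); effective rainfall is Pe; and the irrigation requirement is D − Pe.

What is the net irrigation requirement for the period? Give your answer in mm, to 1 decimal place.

Tmean = (43.7 + 12.3)/2 = 28.00 °C
ET₀ = 0.0023 × 10.00 × (28.00 + 17.8) × √31.4 = 0.0023 × 10.00 × 45.80 × 5.6036 = 5.9028 mm/d
ETc = Kc × ET₀ = 0.73 × 5.9028 = 4.3090 mm/d
Crop demand D = ETc × 7 d = 4.3090 × 7 = 30.163 mm
D − Pe = 30.163 − 14.3 = 15.863 mm

15.9 mm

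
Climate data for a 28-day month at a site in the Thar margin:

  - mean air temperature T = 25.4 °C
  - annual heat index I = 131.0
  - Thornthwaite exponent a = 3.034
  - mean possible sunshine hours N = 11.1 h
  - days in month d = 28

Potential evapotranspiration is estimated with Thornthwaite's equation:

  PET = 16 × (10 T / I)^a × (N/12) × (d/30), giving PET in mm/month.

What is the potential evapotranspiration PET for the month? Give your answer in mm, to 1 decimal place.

10T/I = 10 × 25.4 / 131.0 = 1.9389
(10T/I)^a = 1.9389^3.034 = 7.4549
Uncorrected PET = 16 × 7.4549 = 119.278 mm
Correction = (N/12)(d/30) = (11.1/12)(28/30) = 0.8633
PET = 119.278 × 0.8633 = 102.973 mm/month

103.0 mm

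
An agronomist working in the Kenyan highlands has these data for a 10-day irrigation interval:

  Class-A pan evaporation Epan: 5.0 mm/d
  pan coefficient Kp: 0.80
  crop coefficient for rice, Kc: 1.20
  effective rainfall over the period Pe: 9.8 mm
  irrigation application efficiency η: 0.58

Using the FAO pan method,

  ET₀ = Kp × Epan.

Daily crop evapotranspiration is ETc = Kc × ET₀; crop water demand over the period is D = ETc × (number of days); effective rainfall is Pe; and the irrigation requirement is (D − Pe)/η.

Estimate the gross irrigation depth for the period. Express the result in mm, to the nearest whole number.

66 mm

ET₀ = 0.80 × 5.0 = 4.0000 mm/d
ETc = Kc × ET₀ = 1.20 × 4.0000 = 4.8000 mm/d
Crop demand D = ETc × 10 d = 4.8000 × 10 = 48.000 mm
D − Pe = 48.000 − 9.8 = 38.200 mm
Gross irrigation = 38.200 / 0.58 = 65.862 mm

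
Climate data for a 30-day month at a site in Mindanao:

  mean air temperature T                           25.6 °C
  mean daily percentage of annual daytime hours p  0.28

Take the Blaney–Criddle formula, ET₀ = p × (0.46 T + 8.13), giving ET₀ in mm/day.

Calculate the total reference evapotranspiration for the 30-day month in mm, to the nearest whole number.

ET₀ = 0.28 × (0.46 × 25.6 + 8.13) = 0.28 × 19.906 = 5.5737 mm/d
Monthly total = 5.5737 × 30 = 167.211 mm

167 mm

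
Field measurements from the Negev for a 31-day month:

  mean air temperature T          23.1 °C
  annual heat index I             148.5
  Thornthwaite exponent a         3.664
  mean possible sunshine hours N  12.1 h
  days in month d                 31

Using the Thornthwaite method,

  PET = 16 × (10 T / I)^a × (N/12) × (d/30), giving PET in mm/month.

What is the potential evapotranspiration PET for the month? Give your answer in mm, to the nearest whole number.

10T/I = 10 × 23.1 / 148.5 = 1.5556
(10T/I)^a = 1.5556^3.664 = 5.0479
Uncorrected PET = 16 × 5.0479 = 80.766 mm
Correction = (N/12)(d/30) = (12.1/12)(31/30) = 1.0419
PET = 80.766 × 1.0419 = 84.150 mm/month

84 mm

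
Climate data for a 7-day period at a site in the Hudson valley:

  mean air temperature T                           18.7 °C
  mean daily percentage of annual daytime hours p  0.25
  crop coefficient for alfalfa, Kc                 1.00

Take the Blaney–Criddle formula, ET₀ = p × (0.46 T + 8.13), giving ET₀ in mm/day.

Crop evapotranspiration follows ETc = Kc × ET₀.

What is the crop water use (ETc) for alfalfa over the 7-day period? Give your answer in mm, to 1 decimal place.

ET₀ = 0.25 × (0.46 × 18.7 + 8.13) = 0.25 × 16.732 = 4.1830 mm/d
ETc = Kc × ET₀ = 1.00 × 4.1830 = 4.1830 mm/d
Over 7 days: 4.1830 × 7 = 29.281 mm

29.3 mm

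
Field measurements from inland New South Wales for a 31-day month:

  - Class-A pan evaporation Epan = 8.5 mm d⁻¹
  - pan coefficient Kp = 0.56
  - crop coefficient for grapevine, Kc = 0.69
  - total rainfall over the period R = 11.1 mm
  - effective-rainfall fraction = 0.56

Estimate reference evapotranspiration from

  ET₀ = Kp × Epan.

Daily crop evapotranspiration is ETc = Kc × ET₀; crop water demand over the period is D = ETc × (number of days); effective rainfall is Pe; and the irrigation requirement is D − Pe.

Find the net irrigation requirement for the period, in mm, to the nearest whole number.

ET₀ = 0.56 × 8.5 = 4.7600 mm/d
ETc = Kc × ET₀ = 0.69 × 4.7600 = 3.2844 mm/d
Crop demand D = ETc × 31 d = 3.2844 × 31 = 101.816 mm
Pe = 0.56 × 11.1 = 6.216 mm
D − Pe = 101.816 − 6.216 = 95.600 mm

96 mm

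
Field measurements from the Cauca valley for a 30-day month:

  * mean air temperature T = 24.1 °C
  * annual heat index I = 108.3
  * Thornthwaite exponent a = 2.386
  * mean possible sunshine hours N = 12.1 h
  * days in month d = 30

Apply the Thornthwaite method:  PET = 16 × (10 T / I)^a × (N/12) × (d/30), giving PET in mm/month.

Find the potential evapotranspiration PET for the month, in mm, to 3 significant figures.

10T/I = 10 × 24.1 / 108.3 = 2.2253
(10T/I)^a = 2.2253^2.386 = 6.7432
Uncorrected PET = 16 × 6.7432 = 107.891 mm
Correction = (N/12)(d/30) = (12.1/12)(30/30) = 1.0083
PET = 107.891 × 1.0083 = 108.786 mm/month

109 mm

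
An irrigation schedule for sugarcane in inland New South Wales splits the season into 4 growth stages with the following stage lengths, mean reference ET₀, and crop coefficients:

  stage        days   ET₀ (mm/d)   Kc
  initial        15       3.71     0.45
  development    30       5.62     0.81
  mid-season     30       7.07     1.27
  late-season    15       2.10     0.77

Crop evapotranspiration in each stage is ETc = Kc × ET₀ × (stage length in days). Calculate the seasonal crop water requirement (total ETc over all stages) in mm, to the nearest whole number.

initial: 0.45 × 3.71 × 15 = 25.04 mm
development: 0.81 × 5.62 × 30 = 136.57 mm
mid-season: 1.27 × 7.07 × 30 = 269.37 mm
late-season: 0.77 × 2.10 × 15 = 24.26 mm
Seasonal total = 455.24 mm

455 mm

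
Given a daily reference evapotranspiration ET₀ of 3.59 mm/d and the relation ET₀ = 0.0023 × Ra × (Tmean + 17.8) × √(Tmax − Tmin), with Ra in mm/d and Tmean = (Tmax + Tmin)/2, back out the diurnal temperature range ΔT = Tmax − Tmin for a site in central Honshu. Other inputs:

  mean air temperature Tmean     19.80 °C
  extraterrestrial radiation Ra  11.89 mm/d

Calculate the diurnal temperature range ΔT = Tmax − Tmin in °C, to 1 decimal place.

12.2 °C

√ΔT = ET₀ / [0.0023 × Ra × (Tmean+17.8)] = 3.59 / (0.0023 × 11.89 × 37.60) = 3.4914
ΔT = 3.4914² = 12.190 °C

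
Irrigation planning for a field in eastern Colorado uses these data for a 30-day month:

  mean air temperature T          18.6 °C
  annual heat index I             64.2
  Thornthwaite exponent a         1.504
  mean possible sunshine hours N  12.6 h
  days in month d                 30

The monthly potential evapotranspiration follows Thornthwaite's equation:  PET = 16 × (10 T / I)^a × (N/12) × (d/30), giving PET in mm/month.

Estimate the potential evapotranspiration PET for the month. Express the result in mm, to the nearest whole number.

10T/I = 10 × 18.6 / 64.2 = 2.8972
(10T/I)^a = 2.8972^1.504 = 4.9524
Uncorrected PET = 16 × 4.9524 = 79.238 mm
Correction = (N/12)(d/30) = (12.6/12)(30/30) = 1.0500
PET = 79.238 × 1.0500 = 83.200 mm/month

83 mm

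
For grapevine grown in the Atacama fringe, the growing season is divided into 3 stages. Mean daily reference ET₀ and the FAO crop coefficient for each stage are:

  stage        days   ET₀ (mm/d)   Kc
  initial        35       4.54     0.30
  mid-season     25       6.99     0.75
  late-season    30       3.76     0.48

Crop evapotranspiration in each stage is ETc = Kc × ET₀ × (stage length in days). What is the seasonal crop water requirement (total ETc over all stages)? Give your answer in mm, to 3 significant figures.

initial: 0.30 × 4.54 × 35 = 47.67 mm
mid-season: 0.75 × 6.99 × 25 = 131.06 mm
late-season: 0.48 × 3.76 × 30 = 54.14 mm
Seasonal total = 232.87 mm

233 mm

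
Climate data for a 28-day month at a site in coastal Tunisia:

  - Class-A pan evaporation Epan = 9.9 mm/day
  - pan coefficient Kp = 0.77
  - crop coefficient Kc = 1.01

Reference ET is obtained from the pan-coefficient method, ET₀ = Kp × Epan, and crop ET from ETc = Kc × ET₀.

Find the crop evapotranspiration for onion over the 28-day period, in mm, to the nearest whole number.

216 mm

ET₀ = 0.77 × 9.9 = 7.6230 mm/d
ETc = Kc × ET₀ = 1.01 × 7.6230 = 7.6992 mm/d
Over 28 days: 7.6992 × 28 = 215.578 mm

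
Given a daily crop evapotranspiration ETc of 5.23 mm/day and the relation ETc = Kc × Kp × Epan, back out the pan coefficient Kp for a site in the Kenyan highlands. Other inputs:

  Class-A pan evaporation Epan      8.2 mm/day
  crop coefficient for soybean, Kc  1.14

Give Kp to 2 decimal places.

0.56

ETc = Kc × Kp × Epan  ⇒  Kp = ETc / (Kc × Epan)
Kp = 5.23 / (1.14 × 8.2) = 5.23 / 9.348 = 0.5595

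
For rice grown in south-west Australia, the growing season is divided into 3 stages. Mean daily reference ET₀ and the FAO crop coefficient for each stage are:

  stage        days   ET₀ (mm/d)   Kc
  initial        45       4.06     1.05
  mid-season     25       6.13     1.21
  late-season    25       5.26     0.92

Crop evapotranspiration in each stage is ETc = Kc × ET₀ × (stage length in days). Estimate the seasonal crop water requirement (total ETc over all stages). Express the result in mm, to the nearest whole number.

498 mm

initial: 1.05 × 4.06 × 45 = 191.84 mm
mid-season: 1.21 × 6.13 × 25 = 185.43 mm
late-season: 0.92 × 5.26 × 25 = 120.98 mm
Seasonal total = 498.25 mm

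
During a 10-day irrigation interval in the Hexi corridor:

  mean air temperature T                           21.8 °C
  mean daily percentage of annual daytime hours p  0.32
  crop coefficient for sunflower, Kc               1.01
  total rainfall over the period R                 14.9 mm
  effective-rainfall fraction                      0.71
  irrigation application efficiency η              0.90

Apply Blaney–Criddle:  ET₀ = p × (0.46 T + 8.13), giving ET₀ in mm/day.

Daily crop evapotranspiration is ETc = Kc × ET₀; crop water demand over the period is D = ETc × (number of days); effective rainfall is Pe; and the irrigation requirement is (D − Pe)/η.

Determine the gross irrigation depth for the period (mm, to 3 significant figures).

ET₀ = 0.32 × (0.46 × 21.8 + 8.13) = 0.32 × 18.158 = 5.8106 mm/d
ETc = Kc × ET₀ = 1.01 × 5.8106 = 5.8687 mm/d
Crop demand D = ETc × 10 d = 5.8687 × 10 = 58.687 mm
Pe = 0.71 × 14.9 = 10.579 mm
D − Pe = 58.687 − 10.579 = 48.108 mm
Gross irrigation = 48.108 / 0.90 = 53.453 mm

53.5 mm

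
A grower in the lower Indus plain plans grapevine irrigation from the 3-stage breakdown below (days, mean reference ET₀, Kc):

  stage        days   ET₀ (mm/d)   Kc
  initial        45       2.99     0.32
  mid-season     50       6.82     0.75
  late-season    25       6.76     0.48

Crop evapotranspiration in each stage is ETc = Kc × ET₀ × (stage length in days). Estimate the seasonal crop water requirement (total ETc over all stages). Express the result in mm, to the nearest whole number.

380 mm

initial: 0.32 × 2.99 × 45 = 43.06 mm
mid-season: 0.75 × 6.82 × 50 = 255.75 mm
late-season: 0.48 × 6.76 × 25 = 81.12 mm
Seasonal total = 379.93 mm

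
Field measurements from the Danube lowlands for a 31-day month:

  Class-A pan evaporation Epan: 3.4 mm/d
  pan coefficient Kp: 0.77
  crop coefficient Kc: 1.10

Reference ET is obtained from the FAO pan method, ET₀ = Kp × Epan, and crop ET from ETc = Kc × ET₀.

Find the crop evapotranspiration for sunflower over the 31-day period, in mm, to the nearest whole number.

ET₀ = 0.77 × 3.4 = 2.6180 mm/d
ETc = Kc × ET₀ = 1.10 × 2.6180 = 2.8798 mm/d
Over 31 days: 2.8798 × 31 = 89.274 mm

89 mm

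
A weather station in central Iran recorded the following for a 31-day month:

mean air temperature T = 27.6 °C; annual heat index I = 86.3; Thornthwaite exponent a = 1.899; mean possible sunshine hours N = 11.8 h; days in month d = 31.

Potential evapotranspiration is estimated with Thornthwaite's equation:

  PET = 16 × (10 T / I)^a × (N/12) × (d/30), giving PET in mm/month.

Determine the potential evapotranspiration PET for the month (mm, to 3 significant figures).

10T/I = 10 × 27.6 / 86.3 = 3.1981
(10T/I)^a = 3.1981^1.899 = 9.0947
Uncorrected PET = 16 × 9.0947 = 145.515 mm
Correction = (N/12)(d/30) = (11.8/12)(31/30) = 1.0161
PET = 145.515 × 1.0161 = 147.858 mm/month

148 mm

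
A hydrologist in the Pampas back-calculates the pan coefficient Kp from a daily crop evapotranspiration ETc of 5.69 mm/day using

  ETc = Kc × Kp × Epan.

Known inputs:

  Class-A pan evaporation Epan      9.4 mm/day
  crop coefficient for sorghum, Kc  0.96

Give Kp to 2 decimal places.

ETc = Kc × Kp × Epan  ⇒  Kp = ETc / (Kc × Epan)
Kp = 5.69 / (0.96 × 9.4) = 5.69 / 9.024 = 0.6305

0.63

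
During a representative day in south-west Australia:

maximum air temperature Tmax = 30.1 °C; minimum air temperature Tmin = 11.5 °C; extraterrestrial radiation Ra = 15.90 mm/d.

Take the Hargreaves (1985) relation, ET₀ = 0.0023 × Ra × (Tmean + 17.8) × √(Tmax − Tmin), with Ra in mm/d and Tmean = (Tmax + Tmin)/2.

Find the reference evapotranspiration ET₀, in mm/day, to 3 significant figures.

6.09 mm/day

Tmean = (30.1 + 11.5)/2 = 20.80 °C
ET₀ = 0.0023 × 15.90 × (20.80 + 17.8) × √18.6 = 0.0023 × 15.90 × 38.60 × 4.3128 = 6.0880 mm/d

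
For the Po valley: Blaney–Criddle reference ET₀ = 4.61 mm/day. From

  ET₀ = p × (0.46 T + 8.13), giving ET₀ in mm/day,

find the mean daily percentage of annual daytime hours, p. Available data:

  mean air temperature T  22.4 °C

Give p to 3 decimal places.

0.250

p = ET₀ / (0.46 T + 8.13) = 4.61 / (0.46 × 22.4 + 8.13) = 4.61 / 18.434 = 0.2501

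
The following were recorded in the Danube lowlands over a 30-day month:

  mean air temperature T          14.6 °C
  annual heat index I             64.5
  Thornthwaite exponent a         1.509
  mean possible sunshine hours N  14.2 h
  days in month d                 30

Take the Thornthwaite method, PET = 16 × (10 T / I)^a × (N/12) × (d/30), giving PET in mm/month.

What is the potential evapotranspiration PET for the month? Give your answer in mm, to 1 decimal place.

65.0 mm

10T/I = 10 × 14.6 / 64.5 = 2.2636
(10T/I)^a = 2.2636^1.509 = 3.4308
Uncorrected PET = 16 × 3.4308 = 54.893 mm
Correction = (N/12)(d/30) = (14.2/12)(30/30) = 1.1833
PET = 54.893 × 1.1833 = 64.955 mm/month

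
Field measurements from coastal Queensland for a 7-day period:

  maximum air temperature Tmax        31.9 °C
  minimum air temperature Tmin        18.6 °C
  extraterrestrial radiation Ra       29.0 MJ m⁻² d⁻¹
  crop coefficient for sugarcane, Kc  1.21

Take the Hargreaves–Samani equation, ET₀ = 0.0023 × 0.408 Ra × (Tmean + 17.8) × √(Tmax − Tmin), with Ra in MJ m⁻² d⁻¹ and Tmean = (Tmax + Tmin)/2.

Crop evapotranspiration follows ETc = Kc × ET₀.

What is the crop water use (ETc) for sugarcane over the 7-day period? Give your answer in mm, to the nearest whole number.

Tmean = (31.9 + 18.6)/2 = 25.25 °C
0.408 Ra = 0.408 × 29.0 = 11.8320 mm/d equivalent
ET₀ = 0.0023 × 11.8320 × (25.25 + 17.8) × √13.3 = 0.0023 × 11.8320 × 43.05 × 3.6469 = 4.2725 mm/d
ETc = Kc × ET₀ = 1.21 × 4.2725 = 5.1697 mm/d
Over 7 days: 5.1697 × 7 = 36.188 mm

36 mm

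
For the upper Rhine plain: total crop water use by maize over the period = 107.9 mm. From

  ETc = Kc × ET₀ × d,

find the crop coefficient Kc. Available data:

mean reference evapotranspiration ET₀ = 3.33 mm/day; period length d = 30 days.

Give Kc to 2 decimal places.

1.08

ETc = Kc × ET₀ × d  ⇒  Kc = ETc / (ET₀ × d)
Kc = 107.9 / (3.33 × 30) = 107.9 / 99.90 = 1.0801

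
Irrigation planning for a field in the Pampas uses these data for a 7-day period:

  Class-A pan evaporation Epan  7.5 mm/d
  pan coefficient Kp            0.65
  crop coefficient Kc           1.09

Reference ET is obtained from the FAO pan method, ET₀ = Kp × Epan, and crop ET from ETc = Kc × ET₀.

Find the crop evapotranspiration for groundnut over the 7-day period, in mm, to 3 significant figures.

37.2 mm

ET₀ = 0.65 × 7.5 = 4.8750 mm/d
ETc = Kc × ET₀ = 1.09 × 4.8750 = 5.3138 mm/d
Over 7 days: 5.3138 × 7 = 37.197 mm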